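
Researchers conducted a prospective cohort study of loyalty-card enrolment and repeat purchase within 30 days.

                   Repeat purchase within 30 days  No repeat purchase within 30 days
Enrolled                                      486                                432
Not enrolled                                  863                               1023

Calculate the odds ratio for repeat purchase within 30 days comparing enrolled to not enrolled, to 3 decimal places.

1.334

Cells: a = 486, b = 432, c = 863, d = 1023.
OR = (a·d)/(b·c) = (486 × 1023) / (432 × 863) = 497178 / 372816 = 1.33357
The odds of repeat purchase within 30 days are about 1.33 times as high in the enrolled group.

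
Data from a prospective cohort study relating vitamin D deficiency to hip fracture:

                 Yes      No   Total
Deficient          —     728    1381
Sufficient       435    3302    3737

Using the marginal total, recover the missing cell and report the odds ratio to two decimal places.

6.81

The missing cell is in the exposed row: 1381 − 728 = 653.
So a = 653, b = 728, c = 435, d = 3302.
OR = (a·d)/(b·c) = (653 × 3302) / (728 × 435) = 2156206 / 316680 = 6.80878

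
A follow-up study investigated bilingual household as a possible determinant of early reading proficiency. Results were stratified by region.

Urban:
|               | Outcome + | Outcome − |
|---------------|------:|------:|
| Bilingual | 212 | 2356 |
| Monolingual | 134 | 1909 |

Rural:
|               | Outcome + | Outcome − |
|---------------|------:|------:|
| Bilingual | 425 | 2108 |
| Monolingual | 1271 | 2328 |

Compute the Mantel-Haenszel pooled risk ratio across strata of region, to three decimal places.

RR_MH = Σ(aᵢ·n₀ᵢ/nᵢ) / Σ(cᵢ·n₁ᵢ/nᵢ), with n₁ᵢ = aᵢ+bᵢ (exposed), n₀ᵢ = cᵢ+dᵢ (unexposed), nᵢ = n₁ᵢ+n₀ᵢ.
Stratum 1 (Urban): n₁ = 2568, n₀ = 2043, n = 4611; a·n₀/n = 212·2043/4611 = 93.9310; c·n₁/n = 134·2568/4611 = 74.6285
Stratum 2 (Rural): n₁ = 2533, n₀ = 3599, n = 6132; a·n₀/n = 425·3599/6132 = 249.4415; c·n₁/n = 1271·2533/6132 = 525.0233
RR_MH = (93.9310 + 249.4415) / (74.6285 + 525.0233) = 343.3725 / 599.6518 = 0.57262

0.573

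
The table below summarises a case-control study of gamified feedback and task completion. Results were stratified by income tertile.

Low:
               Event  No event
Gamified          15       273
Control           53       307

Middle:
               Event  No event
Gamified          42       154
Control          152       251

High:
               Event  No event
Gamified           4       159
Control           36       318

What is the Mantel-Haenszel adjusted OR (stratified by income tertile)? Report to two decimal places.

0.37

OR_MH = Σ(aᵢdᵢ/nᵢ) / Σ(bᵢcᵢ/nᵢ), where nᵢ is the stratum total.
Stratum 1 (Low): n = 648; a·d/n = 15·307/648 = 7.1065; b·c/n = 273·53/648 = 22.3287
Stratum 2 (Middle): n = 599; a·d/n = 42·251/599 = 17.5993; b·c/n = 154·152/599 = 39.0785
Stratum 3 (High): n = 517; a·d/n = 4·318/517 = 2.4603; b·c/n = 159·36/517 = 11.0716
OR_MH = (7.1065 + 17.5993 + 2.4603) / (22.3287 + 39.0785 + 11.0716) = 27.1662 / 72.4787 = 0.37482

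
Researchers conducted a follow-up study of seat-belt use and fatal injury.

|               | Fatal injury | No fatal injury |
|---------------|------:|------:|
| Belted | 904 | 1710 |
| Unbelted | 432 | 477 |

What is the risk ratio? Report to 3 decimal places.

0.728

Cells: a = 904, b = 1710, c = 432, d = 477.
Risk in exposed = 904/2614 = 0.34583; risk in unexposed = 432/909 = 0.47525.
RR = 0.34583 / 0.47525 = 0.72768
The risk is 27% lower among the exposed than among the unexposed.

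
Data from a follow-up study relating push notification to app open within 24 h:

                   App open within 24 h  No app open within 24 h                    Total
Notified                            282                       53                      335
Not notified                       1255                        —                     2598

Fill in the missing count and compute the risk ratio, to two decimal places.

The missing cell is in the unexposed row: 2598 − 1255 = 1343.
So a = 282, b = 53, c = 1255, d = 1343.
RR = [a/(a+b)] / [c/(c+d)] = (282/335) / (1255/2598) = 0.84179/0.48306 = 1.74261

1.74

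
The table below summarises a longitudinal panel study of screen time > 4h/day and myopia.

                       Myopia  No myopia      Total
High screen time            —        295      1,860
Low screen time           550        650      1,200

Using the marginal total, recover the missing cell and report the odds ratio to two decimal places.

6.27

The missing cell is in the exposed row: 1860 − 295 = 1565.
So a = 1565, b = 295, c = 550, d = 650.
OR = (a·d)/(b·c) = (1565 × 650) / (295 × 550) = 1017250 / 162250 = 6.26965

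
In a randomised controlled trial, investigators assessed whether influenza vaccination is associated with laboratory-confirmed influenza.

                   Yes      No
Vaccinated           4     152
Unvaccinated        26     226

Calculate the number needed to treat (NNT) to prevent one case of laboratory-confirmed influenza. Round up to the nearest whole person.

Risk in treated group = 4/156 = 0.02564; risk in control = 26/252 = 0.10317.
Absolute risk reduction = 0.10317 − 0.02564 = 0.07753
NNT = 1 / ARR = 1 / 0.07753 = 12.898 → round up → 13

13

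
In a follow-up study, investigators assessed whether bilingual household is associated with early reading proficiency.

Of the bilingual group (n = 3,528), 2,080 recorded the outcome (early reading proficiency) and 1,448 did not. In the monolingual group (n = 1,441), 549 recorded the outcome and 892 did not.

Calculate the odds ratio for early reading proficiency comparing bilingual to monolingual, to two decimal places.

2.33

From the description: a = 2080, b = 1448, c = 549, d = 892.
OR = (a·d)/(b·c) = (2080 × 892) / (1448 × 549) = 1855360 / 794952 = 2.33393
The odds of early reading proficiency are about 2.33 times as high in the bilingual group.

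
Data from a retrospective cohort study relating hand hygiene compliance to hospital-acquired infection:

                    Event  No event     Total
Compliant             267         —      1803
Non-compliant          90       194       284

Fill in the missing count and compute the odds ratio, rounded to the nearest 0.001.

The missing cell is in the exposed row: 1803 − 267 = 1536.
So a = 267, b = 1536, c = 90, d = 194.
OR = (a·d)/(b·c) = (267 × 194) / (1536 × 90) = 51798 / 138240 = 0.37470

0.375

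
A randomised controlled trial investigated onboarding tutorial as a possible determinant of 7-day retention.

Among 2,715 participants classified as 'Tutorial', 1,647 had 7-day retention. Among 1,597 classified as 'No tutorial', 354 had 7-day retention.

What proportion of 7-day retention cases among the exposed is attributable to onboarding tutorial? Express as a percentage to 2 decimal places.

From the description: a = 1647, b = 1068, c = 354, d = 1243.
Risk in exposed = 1647/2715 = 0.60663; risk in unexposed = 354/1597 = 0.22167.
RR = 0.60663/0.22167 = 2.73669
AR% = (RR − 1)/RR × 100 = (2.73669 − 1)/2.73669 × 100 = 63.4595%

63.46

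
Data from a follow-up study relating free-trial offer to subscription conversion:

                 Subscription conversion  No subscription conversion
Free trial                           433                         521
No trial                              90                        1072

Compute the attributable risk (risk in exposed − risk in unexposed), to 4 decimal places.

0.3764

Cells: a = 433, b = 521, c = 90, d = 1072.
Risk in exposed = 433/954 = 0.453878; risk in unexposed = 90/1162 = 0.077453.
Risk difference = 0.453878 − 0.077453 = 0.376426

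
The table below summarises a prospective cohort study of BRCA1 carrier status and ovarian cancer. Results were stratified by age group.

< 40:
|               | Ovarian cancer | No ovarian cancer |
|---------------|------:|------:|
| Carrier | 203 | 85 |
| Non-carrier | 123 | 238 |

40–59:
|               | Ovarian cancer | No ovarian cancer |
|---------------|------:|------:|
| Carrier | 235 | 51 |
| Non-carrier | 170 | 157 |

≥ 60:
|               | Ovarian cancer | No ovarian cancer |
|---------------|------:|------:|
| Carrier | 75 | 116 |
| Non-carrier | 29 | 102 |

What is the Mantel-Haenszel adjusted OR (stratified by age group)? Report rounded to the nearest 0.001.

3.892

OR_MH = Σ(aᵢdᵢ/nᵢ) / Σ(bᵢcᵢ/nᵢ), where nᵢ is the stratum total.
Stratum 1 (< 40): n = 649; a·d/n = 203·238/649 = 74.4438; b·c/n = 85·123/649 = 16.1094
Stratum 2 (40–59): n = 613; a·d/n = 235·157/613 = 60.1876; b·c/n = 51·170/613 = 14.1436
Stratum 3 (≥ 60): n = 322; a·d/n = 75·102/322 = 23.7578; b·c/n = 116·29/322 = 10.4472
OR_MH = (74.4438 + 60.1876 + 23.7578) / (16.1094 + 14.1436 + 10.4472) = 158.3891 / 40.7002 = 3.89161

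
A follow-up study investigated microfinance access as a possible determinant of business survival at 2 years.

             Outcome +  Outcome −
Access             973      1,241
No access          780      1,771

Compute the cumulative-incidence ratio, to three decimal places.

1.437

Cells: a = 973, b = 1241, c = 780, d = 1771.
Risk in exposed = 973/2214 = 0.43948; risk in unexposed = 780/2551 = 0.30576.
RR = 0.43948 / 0.30576 = 1.43731
The risk among the exposed is 1.44 times that among the unexposed.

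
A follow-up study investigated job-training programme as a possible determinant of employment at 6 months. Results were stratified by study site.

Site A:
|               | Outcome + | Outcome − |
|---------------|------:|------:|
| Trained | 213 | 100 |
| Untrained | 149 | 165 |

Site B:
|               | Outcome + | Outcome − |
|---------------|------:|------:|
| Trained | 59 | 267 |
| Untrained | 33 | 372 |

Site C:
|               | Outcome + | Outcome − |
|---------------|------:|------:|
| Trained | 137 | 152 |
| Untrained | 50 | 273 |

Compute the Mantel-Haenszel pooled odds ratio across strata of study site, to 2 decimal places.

OR_MH = Σ(aᵢdᵢ/nᵢ) / Σ(bᵢcᵢ/nᵢ), where nᵢ is the stratum total.
Stratum 1 (Site A): n = 627; a·d/n = 213·165/627 = 56.0526; b·c/n = 100·149/627 = 23.7640
Stratum 2 (Site B): n = 731; a·d/n = 59·372/731 = 30.0246; b·c/n = 267·33/731 = 12.0534
Stratum 3 (Site C): n = 612; a·d/n = 137·273/612 = 61.1127; b·c/n = 152·50/612 = 12.4183
OR_MH = (56.0526 + 30.0246 + 61.1127) / (23.7640 + 12.0534 + 12.4183) = 147.1900 / 48.2356 = 3.05148

3.05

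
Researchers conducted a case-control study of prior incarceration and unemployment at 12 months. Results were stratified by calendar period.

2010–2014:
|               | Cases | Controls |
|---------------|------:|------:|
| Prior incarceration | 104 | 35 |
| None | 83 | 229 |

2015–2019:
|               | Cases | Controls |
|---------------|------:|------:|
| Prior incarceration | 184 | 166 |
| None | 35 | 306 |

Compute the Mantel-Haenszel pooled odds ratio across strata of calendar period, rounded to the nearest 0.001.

OR_MH = Σ(aᵢdᵢ/nᵢ) / Σ(bᵢcᵢ/nᵢ), where nᵢ is the stratum total.
Stratum 1 (2010–2014): n = 451; a·d/n = 104·229/451 = 52.8071; b·c/n = 35·83/451 = 6.4412
Stratum 2 (2015–2019): n = 691; a·d/n = 184·306/691 = 81.4819; b·c/n = 166·35/691 = 8.4081
OR_MH = (52.8071 + 81.4819) / (6.4412 + 8.4081) = 134.2890 / 14.8493 = 9.04343

9.043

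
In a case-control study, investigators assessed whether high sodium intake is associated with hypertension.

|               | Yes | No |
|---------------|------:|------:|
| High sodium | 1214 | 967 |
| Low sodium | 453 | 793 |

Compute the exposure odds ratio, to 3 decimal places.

Cells: a = 1214, b = 967, c = 453, d = 793.
OR = (a·d)/(b·c) = (1214 × 793) / (967 × 453) = 962702 / 438051 = 2.19769
The odds of hypertension are about 2.20 times as high in the high sodium group.

2.198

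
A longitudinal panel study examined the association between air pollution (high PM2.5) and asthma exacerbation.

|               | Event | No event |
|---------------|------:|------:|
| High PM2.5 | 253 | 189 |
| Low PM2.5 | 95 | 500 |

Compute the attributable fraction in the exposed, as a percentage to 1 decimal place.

Cells: a = 253, b = 189, c = 95, d = 500.
Risk in exposed = 253/442 = 0.57240; risk in unexposed = 95/595 = 0.15966.
RR = 0.57240/0.15966 = 3.58502
AR% = (RR − 1)/RR × 100 = (3.58502 − 1)/3.58502 × 100 = 72.1062%

72.1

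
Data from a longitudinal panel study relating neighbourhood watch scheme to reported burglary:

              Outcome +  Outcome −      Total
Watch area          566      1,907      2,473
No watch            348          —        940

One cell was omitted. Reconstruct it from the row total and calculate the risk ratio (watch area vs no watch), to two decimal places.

0.62

The missing cell is in the unexposed row: 940 − 348 = 592.
So a = 566, b = 1907, c = 348, d = 592.
RR = [a/(a+b)] / [c/(c+d)] = (566/2473) / (348/940) = 0.22887/0.37021 = 0.61822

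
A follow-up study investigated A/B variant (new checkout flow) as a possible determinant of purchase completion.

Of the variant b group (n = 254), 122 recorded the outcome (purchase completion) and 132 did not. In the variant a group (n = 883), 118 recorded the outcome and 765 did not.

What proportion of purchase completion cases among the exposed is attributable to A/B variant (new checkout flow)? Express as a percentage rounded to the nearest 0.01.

72.18

From the description: a = 122, b = 132, c = 118, d = 765.
Risk in exposed = 122/254 = 0.48031; risk in unexposed = 118/883 = 0.13364.
RR = 0.48031/0.13364 = 3.59422
AR% = (RR − 1)/RR × 100 = (3.59422 − 1)/3.59422 × 100 = 72.1776%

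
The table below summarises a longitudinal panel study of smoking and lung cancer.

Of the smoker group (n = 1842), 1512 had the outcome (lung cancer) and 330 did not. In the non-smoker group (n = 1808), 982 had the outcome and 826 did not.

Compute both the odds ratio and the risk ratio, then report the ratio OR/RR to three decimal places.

From the description: a = 1512, b = 330, c = 982, d = 826.
OR = (1512·826)/(330·982) = 1248912/324060 = 3.85395
Risk in exposed = 1512/1842 = 0.82085; risk in unexposed = 982/1808 = 0.54314; RR = 1.51129
OR/RR = 3.85395 / 1.51129 = 2.55010
The outcome is not rare, so the OR lies further from 1 than the RR.

2.550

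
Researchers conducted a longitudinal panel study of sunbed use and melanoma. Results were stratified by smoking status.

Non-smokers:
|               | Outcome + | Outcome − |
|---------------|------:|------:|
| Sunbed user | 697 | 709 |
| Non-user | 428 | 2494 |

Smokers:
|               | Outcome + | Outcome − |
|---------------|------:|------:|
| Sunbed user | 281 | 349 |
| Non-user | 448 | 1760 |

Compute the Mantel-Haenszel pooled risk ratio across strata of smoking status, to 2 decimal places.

2.89

RR_MH = Σ(aᵢ·n₀ᵢ/nᵢ) / Σ(cᵢ·n₁ᵢ/nᵢ), with n₁ᵢ = aᵢ+bᵢ (exposed), n₀ᵢ = cᵢ+dᵢ (unexposed), nᵢ = n₁ᵢ+n₀ᵢ.
Stratum 1 (Non-smokers): n₁ = 1406, n₀ = 2922, n = 4328; a·n₀/n = 697·2922/4328 = 470.5716; c·n₁/n = 428·1406/4328 = 139.0407
Stratum 2 (Smokers): n₁ = 630, n₀ = 2208, n = 2838; a·n₀/n = 281·2208/2838 = 218.6216; c·n₁/n = 448·630/2838 = 99.4503
RR_MH = (470.5716 + 218.6216) / (139.0407 + 99.4503) = 689.1932 / 238.4910 = 2.88981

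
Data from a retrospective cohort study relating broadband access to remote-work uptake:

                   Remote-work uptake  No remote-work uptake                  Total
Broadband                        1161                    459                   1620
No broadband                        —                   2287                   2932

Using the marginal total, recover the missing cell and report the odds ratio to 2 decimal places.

8.97

The missing cell is in the unexposed row: 2932 − 2287 = 645.
So a = 1161, b = 459, c = 645, d = 2287.
OR = (a·d)/(b·c) = (1161 × 2287) / (459 × 645) = 2655207 / 296055 = 8.96863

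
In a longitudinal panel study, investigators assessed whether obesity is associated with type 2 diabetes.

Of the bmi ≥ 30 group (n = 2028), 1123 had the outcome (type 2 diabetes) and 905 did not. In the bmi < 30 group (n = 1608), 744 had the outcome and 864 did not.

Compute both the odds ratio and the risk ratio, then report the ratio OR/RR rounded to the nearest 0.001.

From the description: a = 1123, b = 905, c = 744, d = 864.
OR = (1123·864)/(905·744) = 970272/673320 = 1.44103
Risk in exposed = 1123/2028 = 0.55375; risk in unexposed = 744/1608 = 0.46269; RR = 1.19681
OR/RR = 1.44103 / 1.19681 = 1.20406
The outcome is not rare, so the OR lies further from 1 than the RR.

1.204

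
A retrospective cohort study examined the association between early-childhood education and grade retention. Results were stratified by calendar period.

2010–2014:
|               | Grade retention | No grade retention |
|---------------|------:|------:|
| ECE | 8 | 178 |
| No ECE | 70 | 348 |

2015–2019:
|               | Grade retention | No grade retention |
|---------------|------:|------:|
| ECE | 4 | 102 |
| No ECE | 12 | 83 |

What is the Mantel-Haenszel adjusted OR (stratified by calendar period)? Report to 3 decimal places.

0.234

OR_MH = Σ(aᵢdᵢ/nᵢ) / Σ(bᵢcᵢ/nᵢ), where nᵢ is the stratum total.
Stratum 1 (2010–2014): n = 604; a·d/n = 8·348/604 = 4.6093; b·c/n = 178·70/604 = 20.6291
Stratum 2 (2015–2019): n = 201; a·d/n = 4·83/201 = 1.6517; b·c/n = 102·12/201 = 6.0896
OR_MH = (4.6093 + 1.6517) / (20.6291 + 6.0896) = 6.2610 / 26.7187 = 0.23433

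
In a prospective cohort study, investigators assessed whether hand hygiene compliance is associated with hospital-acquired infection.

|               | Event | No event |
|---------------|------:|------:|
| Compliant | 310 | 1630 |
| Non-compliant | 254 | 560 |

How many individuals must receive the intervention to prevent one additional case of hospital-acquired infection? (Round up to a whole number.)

Risk in treated group = 310/1940 = 0.15979; risk in control = 254/814 = 0.31204.
Absolute risk reduction = 0.31204 − 0.15979 = 0.15225
NNT = 1 / ARR = 1 / 0.15225 = 6.568 → round up → 7

7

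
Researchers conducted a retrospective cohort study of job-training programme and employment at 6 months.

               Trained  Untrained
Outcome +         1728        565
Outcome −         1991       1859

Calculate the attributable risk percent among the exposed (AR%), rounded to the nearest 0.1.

Reading the table with exposure as columns: a = 1728 (Trained, case), b = 1991 (Trained, non-case), c = 565 (Untrained, case), d = 1859.
Risk in exposed = 1728/3719 = 0.46464; risk in unexposed = 565/2424 = 0.23309.
RR = 0.46464/0.23309 = 1.99343
AR% = (RR − 1)/RR × 100 = (1.99343 − 1)/1.99343 × 100 = 49.8353%

49.8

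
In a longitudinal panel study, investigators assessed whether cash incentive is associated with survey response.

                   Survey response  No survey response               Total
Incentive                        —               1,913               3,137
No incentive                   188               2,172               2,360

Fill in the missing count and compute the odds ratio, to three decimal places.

7.392

The missing cell is in the exposed row: 3137 − 1913 = 1224.
So a = 1224, b = 1913, c = 188, d = 2172.
OR = (a·d)/(b·c) = (1224 × 2172) / (1913 × 188) = 2658528 / 359644 = 7.39211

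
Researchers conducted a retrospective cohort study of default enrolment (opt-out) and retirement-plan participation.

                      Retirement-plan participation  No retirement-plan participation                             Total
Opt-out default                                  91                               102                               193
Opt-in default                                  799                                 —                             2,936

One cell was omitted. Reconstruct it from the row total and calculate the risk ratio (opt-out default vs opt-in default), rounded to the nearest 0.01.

The missing cell is in the unexposed row: 2936 − 799 = 2137.
So a = 91, b = 102, c = 799, d = 2137.
RR = [a/(a+b)] / [c/(c+d)] = (91/193) / (799/2936) = 0.47150/0.27214 = 1.73258

1.73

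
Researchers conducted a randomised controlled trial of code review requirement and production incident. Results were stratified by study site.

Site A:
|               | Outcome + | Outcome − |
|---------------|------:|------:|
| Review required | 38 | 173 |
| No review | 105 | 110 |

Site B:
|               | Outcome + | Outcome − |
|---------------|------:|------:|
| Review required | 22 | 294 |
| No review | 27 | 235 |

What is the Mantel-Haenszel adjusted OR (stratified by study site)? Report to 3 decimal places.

0.333

OR_MH = Σ(aᵢdᵢ/nᵢ) / Σ(bᵢcᵢ/nᵢ), where nᵢ is the stratum total.
Stratum 1 (Site A): n = 426; a·d/n = 38·110/426 = 9.8122; b·c/n = 173·105/426 = 42.6408
Stratum 2 (Site B): n = 578; a·d/n = 22·235/578 = 8.9446; b·c/n = 294·27/578 = 13.7336
OR_MH = (9.8122 + 8.9446) / (42.6408 + 13.7336) = 18.7568 / 56.3744 = 0.33272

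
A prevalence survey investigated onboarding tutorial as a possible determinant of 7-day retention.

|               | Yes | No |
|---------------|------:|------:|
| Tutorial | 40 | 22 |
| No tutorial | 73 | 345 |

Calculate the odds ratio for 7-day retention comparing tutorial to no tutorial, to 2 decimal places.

8.59

Cells: a = 40, b = 22, c = 73, d = 345.
OR = (a·d)/(b·c) = (40 × 345) / (22 × 73) = 13800 / 1606 = 8.59278
The odds of 7-day retention are about 8.59 times as high in the tutorial group.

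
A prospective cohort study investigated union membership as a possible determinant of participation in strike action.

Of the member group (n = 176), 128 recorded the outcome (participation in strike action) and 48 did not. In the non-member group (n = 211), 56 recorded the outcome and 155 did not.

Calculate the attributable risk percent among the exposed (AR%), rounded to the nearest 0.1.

63.5

From the description: a = 128, b = 48, c = 56, d = 155.
Risk in exposed = 128/176 = 0.72727; risk in unexposed = 56/211 = 0.26540.
RR = 0.72727/0.26540 = 2.74026
AR% = (RR − 1)/RR × 100 = (2.74026 − 1)/2.74026 × 100 = 63.5071%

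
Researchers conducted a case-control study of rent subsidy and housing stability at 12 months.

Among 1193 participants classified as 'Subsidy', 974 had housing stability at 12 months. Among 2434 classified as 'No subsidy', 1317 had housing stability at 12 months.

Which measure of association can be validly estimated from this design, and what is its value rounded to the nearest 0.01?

From the description: a = 974, b = 219, c = 1317, d = 1117.
This is a case-control study: participants were sampled on outcome status, so risks in the source population cannot be estimated directly — relative risk is not valid here. The odds ratio is the appropriate measure.
OR = (a·d)/(b·c) = (974 × 1117) / (219 × 1317) = 1087958 / 288423 = 3.77209

3.77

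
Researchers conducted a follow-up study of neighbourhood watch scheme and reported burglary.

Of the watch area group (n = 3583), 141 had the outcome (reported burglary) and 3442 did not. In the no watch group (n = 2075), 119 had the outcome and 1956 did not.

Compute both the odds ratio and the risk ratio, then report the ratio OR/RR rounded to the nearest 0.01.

0.98

From the description: a = 141, b = 3442, c = 119, d = 1956.
OR = (141·1956)/(3442·119) = 275796/409598 = 0.67333
Risk in exposed = 141/3583 = 0.03935; risk in unexposed = 119/2075 = 0.05735; RR = 0.68619
OR/RR = 0.67333 / 0.68619 = 0.98127
The outcome is rare in both groups, so OR ≈ RR (ratio near 1).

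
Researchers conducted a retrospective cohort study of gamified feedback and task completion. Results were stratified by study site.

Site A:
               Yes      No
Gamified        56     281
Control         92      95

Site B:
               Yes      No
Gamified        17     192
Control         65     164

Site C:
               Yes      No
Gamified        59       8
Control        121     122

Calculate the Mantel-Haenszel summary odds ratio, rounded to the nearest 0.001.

0.491

OR_MH = Σ(aᵢdᵢ/nᵢ) / Σ(bᵢcᵢ/nᵢ), where nᵢ is the stratum total.
Stratum 1 (Site A): n = 524; a·d/n = 56·95/524 = 10.1527; b·c/n = 281·92/524 = 49.3359
Stratum 2 (Site B): n = 438; a·d/n = 17·164/438 = 6.3653; b·c/n = 192·65/438 = 28.4932
Stratum 3 (Site C): n = 310; a·d/n = 59·122/310 = 23.2194; b·c/n = 8·121/310 = 3.1226
OR_MH = (10.1527 + 6.3653 + 23.2194) / (49.3359 + 28.4932 + 3.1226) = 39.7373 / 80.9516 = 0.49088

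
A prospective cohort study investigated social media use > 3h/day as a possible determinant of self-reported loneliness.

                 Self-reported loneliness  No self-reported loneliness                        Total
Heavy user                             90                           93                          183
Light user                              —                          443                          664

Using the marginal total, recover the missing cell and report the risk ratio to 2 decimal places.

The missing cell is in the unexposed row: 664 − 443 = 221.
So a = 90, b = 93, c = 221, d = 443.
RR = [a/(a+b)] / [c/(c+d)] = (90/183) / (221/664) = 0.49180/0.33283 = 1.47764

1.48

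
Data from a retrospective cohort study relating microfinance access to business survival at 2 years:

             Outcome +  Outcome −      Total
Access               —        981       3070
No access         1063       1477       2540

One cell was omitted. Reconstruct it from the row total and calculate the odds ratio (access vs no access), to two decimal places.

The missing cell is in the exposed row: 3070 − 981 = 2089.
So a = 2089, b = 981, c = 1063, d = 1477.
OR = (a·d)/(b·c) = (2089 × 1477) / (981 × 1063) = 3085453 / 1042803 = 2.95881

2.96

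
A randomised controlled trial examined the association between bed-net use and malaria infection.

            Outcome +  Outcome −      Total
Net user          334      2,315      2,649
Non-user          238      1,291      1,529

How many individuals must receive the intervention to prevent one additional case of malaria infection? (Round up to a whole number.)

Risk in treated group = 334/2649 = 0.12609; risk in control = 238/1529 = 0.15566.
Absolute risk reduction = 0.15566 − 0.12609 = 0.02957
NNT = 1 / ARR = 1 / 0.02957 = 33.816 → round up → 34

34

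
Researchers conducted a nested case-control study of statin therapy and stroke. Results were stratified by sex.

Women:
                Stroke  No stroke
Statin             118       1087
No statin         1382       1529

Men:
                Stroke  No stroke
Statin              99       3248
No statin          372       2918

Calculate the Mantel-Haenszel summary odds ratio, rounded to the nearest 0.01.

0.16

OR_MH = Σ(aᵢdᵢ/nᵢ) / Σ(bᵢcᵢ/nᵢ), where nᵢ is the stratum total.
Stratum 1 (Women): n = 4116; a·d/n = 118·1529/4116 = 43.8343; b·c/n = 1087·1382/4116 = 364.9742
Stratum 2 (Men): n = 6637; a·d/n = 99·2918/6637 = 43.5260; b·c/n = 3248·372/6637 = 182.0485
OR_MH = (43.8343 + 43.5260) / (364.9742 + 182.0485) = 87.3603 / 547.0228 = 0.15970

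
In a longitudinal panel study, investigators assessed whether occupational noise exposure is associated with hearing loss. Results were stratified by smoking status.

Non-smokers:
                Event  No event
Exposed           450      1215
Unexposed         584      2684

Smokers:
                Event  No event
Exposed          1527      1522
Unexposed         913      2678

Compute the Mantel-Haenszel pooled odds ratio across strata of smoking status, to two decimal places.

2.44

OR_MH = Σ(aᵢdᵢ/nᵢ) / Σ(bᵢcᵢ/nᵢ), where nᵢ is the stratum total.
Stratum 1 (Non-smokers): n = 4933; a·d/n = 450·2684/4933 = 244.8409; b·c/n = 1215·584/4933 = 143.8394
Stratum 2 (Smokers): n = 6640; a·d/n = 1527·2678/6640 = 615.8593; b·c/n = 1522·913/6640 = 209.2750
OR_MH = (244.8409 + 615.8593) / (143.8394 + 209.2750) = 860.7002 / 353.1144 = 2.43745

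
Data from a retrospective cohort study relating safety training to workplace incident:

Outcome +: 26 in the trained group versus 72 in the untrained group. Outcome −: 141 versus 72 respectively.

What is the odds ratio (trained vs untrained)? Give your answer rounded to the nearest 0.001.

From the description: a = 26, b = 141, c = 72, d = 72.
OR = (a·d)/(b·c) = (26 × 72) / (141 × 72) = 1872 / 10152 = 0.18440
Exposure is associated with lower odds of workplace incident (OR = 0.18 < 1).

0.184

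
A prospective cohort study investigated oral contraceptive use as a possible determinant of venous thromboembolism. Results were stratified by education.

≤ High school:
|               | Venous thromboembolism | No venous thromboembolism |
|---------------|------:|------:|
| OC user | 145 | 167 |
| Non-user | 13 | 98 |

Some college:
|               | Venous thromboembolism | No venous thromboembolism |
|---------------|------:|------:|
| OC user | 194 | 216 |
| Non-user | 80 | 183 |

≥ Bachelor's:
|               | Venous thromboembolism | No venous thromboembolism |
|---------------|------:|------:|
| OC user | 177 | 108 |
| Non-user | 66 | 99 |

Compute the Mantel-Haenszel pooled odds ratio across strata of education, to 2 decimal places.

OR_MH = Σ(aᵢdᵢ/nᵢ) / Σ(bᵢcᵢ/nᵢ), where nᵢ is the stratum total.
Stratum 1 (≤ High school): n = 423; a·d/n = 145·98/423 = 33.5934; b·c/n = 167·13/423 = 5.1324
Stratum 2 (Some college): n = 673; a·d/n = 194·183/673 = 52.7519; b·c/n = 216·80/673 = 25.6761
Stratum 3 (≥ Bachelor's): n = 450; a·d/n = 177·99/450 = 38.9400; b·c/n = 108·66/450 = 15.8400
OR_MH = (33.5934 + 52.7519 + 38.9400) / (5.1324 + 25.6761 + 15.8400) = 125.2852 / 46.6485 = 2.68573

2.69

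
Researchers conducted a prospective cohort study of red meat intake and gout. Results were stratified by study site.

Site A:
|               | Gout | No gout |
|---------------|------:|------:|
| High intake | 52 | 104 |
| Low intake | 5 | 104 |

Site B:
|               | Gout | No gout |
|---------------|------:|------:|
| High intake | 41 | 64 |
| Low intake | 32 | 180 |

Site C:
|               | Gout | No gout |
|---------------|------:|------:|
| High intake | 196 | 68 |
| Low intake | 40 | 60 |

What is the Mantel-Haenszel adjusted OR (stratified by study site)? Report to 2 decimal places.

OR_MH = Σ(aᵢdᵢ/nᵢ) / Σ(bᵢcᵢ/nᵢ), where nᵢ is the stratum total.
Stratum 1 (Site A): n = 265; a·d/n = 52·104/265 = 20.4075; b·c/n = 104·5/265 = 1.9623
Stratum 2 (Site B): n = 317; a·d/n = 41·180/317 = 23.2808; b·c/n = 64·32/317 = 6.4606
Stratum 3 (Site C): n = 364; a·d/n = 196·60/364 = 32.3077; b·c/n = 68·40/364 = 7.4725
OR_MH = (20.4075 + 23.2808 + 32.3077) / (1.9623 + 6.4606 + 7.4725) = 75.9960 / 15.8954 = 4.78102

4.78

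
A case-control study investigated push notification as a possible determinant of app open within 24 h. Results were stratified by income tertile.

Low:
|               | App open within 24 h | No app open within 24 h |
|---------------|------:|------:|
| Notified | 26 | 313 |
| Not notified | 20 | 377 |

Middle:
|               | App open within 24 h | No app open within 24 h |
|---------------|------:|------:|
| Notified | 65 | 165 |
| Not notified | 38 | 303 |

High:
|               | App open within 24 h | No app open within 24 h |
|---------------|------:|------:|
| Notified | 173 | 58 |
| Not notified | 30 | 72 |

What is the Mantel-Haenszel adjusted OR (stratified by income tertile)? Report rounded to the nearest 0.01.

OR_MH = Σ(aᵢdᵢ/nᵢ) / Σ(bᵢcᵢ/nᵢ), where nᵢ is the stratum total.
Stratum 1 (Low): n = 736; a·d/n = 26·377/736 = 13.3179; b·c/n = 313·20/736 = 8.5054
Stratum 2 (Middle): n = 571; a·d/n = 65·303/571 = 34.4921; b·c/n = 165·38/571 = 10.9807
Stratum 3 (High): n = 333; a·d/n = 173·72/333 = 37.4054; b·c/n = 58·30/333 = 5.2252
OR_MH = (13.3179 + 34.4921 + 37.4054) / (8.5054 + 10.9807 + 5.2252) = 85.2155 / 24.7114 = 3.44843

3.45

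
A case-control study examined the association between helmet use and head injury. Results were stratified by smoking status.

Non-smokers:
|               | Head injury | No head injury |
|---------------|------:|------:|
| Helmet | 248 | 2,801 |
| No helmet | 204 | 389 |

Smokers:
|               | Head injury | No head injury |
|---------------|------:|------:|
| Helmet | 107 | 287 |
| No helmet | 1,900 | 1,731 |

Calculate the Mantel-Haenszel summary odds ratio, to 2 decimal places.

0.25

OR_MH = Σ(aᵢdᵢ/nᵢ) / Σ(bᵢcᵢ/nᵢ), where nᵢ is the stratum total.
Stratum 1 (Non-smokers): n = 3642; a·d/n = 248·389/3642 = 26.4887; b·c/n = 2801·204/3642 = 156.8929
Stratum 2 (Smokers): n = 4025; a·d/n = 107·1731/4025 = 46.0166; b·c/n = 287·1900/4025 = 135.4783
OR_MH = (26.4887 + 46.0166) / (156.8929 + 135.4783) = 72.5054 / 292.3712 = 0.24799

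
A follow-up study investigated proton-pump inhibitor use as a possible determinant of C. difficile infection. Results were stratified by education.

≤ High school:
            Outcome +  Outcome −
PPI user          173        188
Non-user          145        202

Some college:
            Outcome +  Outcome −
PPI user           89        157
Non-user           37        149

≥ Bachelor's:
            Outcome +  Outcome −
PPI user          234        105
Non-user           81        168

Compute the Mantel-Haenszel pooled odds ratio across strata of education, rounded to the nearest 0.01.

2.21

OR_MH = Σ(aᵢdᵢ/nᵢ) / Σ(bᵢcᵢ/nᵢ), where nᵢ is the stratum total.
Stratum 1 (≤ High school): n = 708; a·d/n = 173·202/708 = 49.3588; b·c/n = 188·145/708 = 38.5028
Stratum 2 (Some college): n = 432; a·d/n = 89·149/432 = 30.6968; b·c/n = 157·37/432 = 13.4468
Stratum 3 (≥ Bachelor's): n = 588; a·d/n = 234·168/588 = 66.8571; b·c/n = 105·81/588 = 14.4643
OR_MH = (49.3588 + 30.6968 + 66.8571) / (38.5028 + 13.4468 + 14.4643) = 146.9127 / 66.4139 = 2.21208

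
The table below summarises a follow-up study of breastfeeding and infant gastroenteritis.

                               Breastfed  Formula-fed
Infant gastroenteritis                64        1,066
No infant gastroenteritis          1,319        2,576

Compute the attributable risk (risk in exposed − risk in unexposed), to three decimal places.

Reading the table with exposure as columns: a = 64 (Breastfed, case), b = 1319 (Breastfed, non-case), c = 1066 (Formula-fed, case), d = 2576.
Risk in exposed = 64/1383 = 0.046276; risk in unexposed = 1066/3642 = 0.292696.
Risk difference = 0.046276 − 0.292696 = -0.246420

-0.246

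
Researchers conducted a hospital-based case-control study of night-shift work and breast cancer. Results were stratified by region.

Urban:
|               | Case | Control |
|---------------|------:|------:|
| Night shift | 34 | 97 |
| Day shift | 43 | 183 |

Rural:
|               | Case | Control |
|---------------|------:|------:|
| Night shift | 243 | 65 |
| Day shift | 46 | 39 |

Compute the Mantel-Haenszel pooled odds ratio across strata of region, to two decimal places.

OR_MH = Σ(aᵢdᵢ/nᵢ) / Σ(bᵢcᵢ/nᵢ), where nᵢ is the stratum total.
Stratum 1 (Urban): n = 357; a·d/n = 34·183/357 = 17.4286; b·c/n = 97·43/357 = 11.6835
Stratum 2 (Rural): n = 393; a·d/n = 243·39/393 = 24.1145; b·c/n = 65·46/393 = 7.6081
OR_MH = (17.4286 + 24.1145) / (11.6835 + 7.6081) = 41.5431 / 19.2916 = 2.15343

2.15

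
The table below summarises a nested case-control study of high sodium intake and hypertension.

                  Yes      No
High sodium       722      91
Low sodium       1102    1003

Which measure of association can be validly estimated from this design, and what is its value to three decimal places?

7.221

Cells: a = 722, b = 91, c = 1102, d = 1003.
This is a nested case-control study: participants were sampled on outcome status, so risks in the source population cannot be estimated directly — relative risk is not valid here. The odds ratio is the appropriate measure.
OR = (a·d)/(b·c) = (722 × 1003) / (91 × 1102) = 724166 / 100282 = 7.22130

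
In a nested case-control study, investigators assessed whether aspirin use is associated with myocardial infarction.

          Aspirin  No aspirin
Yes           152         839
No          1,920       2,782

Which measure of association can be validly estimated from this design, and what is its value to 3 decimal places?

0.263

Reading the table with exposure as columns: a = 152 (Aspirin, case), b = 1920 (Aspirin, non-case), c = 839 (No aspirin, case), d = 2782.
This is a nested case-control study: participants were sampled on outcome status, so risks in the source population cannot be estimated directly — relative risk is not valid here. The odds ratio is the appropriate measure.
OR = (a·d)/(b·c) = (152 × 2782) / (1920 × 839) = 422864 / 1610880 = 0.26250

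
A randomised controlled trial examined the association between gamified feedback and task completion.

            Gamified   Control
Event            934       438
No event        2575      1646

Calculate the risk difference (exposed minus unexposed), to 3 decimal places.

0.056

Reading the table with exposure as columns: a = 934 (Gamified, case), b = 2575 (Gamified, non-case), c = 438 (Control, case), d = 1646.
Risk in exposed = 934/3509 = 0.266173; risk in unexposed = 438/2084 = 0.210173.
Risk difference = 0.266173 − 0.210173 = 0.056000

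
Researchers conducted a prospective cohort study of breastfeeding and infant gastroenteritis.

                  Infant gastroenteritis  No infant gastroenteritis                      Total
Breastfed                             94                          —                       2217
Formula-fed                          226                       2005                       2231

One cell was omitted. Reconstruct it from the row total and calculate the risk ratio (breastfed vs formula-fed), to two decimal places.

0.42

The missing cell is in the exposed row: 2217 − 94 = 2123.
So a = 94, b = 2123, c = 226, d = 2005.
RR = [a/(a+b)] / [c/(c+d)] = (94/2217) / (226/2231) = 0.04240/0.10130 = 0.41856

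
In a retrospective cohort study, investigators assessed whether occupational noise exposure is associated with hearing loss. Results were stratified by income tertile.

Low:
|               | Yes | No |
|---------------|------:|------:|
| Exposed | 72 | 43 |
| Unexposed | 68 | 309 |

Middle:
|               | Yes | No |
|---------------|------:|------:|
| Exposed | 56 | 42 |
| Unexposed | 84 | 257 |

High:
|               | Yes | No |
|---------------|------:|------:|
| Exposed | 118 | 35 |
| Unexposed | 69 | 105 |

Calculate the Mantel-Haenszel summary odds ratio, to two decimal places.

5.42

OR_MH = Σ(aᵢdᵢ/nᵢ) / Σ(bᵢcᵢ/nᵢ), where nᵢ is the stratum total.
Stratum 1 (Low): n = 492; a·d/n = 72·309/492 = 45.2195; b·c/n = 43·68/492 = 5.9431
Stratum 2 (Middle): n = 439; a·d/n = 56·257/439 = 32.7836; b·c/n = 42·84/439 = 8.0364
Stratum 3 (High): n = 327; a·d/n = 118·105/327 = 37.8899; b·c/n = 35·69/327 = 7.3853
OR_MH = (45.2195 + 32.7836 + 37.8899) / (5.9431 + 8.0364 + 7.3853) = 115.8930 / 21.3649 = 5.42447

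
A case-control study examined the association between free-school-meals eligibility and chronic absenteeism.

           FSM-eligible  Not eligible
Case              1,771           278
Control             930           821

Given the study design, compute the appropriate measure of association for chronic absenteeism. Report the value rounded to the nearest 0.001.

5.624

Reading the table with exposure as columns: a = 1771 (FSM-eligible, case), b = 930 (FSM-eligible, non-case), c = 278 (Not eligible, case), d = 821.
This is a case-control study: participants were sampled on outcome status, so risks in the source population cannot be estimated directly — relative risk is not valid here. The odds ratio is the appropriate measure.
OR = (a·d)/(b·c) = (1771 × 821) / (930 × 278) = 1453991 / 258540 = 5.62385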